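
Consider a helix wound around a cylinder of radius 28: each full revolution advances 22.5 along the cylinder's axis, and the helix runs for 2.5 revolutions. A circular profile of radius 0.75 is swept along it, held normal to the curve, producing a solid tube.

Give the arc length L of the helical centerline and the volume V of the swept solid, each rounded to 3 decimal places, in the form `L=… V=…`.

2πR = 2π·28 = 175.929189
per-turn = √(175.929189² + 22.5²) = √(30951.0794 + 506.25) = √31457.3294 = 177.362142
L = 2.5 × 177.362142 = 443.405355
V = π·0.75² × L = 1.767146 × 443.405355 = 783.561941

L=443.405 V=783.562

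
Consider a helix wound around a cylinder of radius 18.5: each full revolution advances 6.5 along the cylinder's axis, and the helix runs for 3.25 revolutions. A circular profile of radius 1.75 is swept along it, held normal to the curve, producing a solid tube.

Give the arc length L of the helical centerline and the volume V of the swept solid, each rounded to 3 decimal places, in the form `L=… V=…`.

2πR = 2π·18.5 = 116.238928
per-turn = √(116.238928² + 6.5²) = √(13511.4884 + 42.25) = √13553.7384 = 116.420524
L = 3.25 × 116.420524 = 378.366703
V = π·1.75² × L = 9.621128 × 378.366703 = 3640.314294

L=378.367 V=3640.314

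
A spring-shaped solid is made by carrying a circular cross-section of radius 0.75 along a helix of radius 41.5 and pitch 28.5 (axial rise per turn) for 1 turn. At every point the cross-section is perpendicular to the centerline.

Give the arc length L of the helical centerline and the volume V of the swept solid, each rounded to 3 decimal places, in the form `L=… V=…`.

2πR = 2π·41.5 = 260.752190
per-turn = √(260.752190² + 28.5²) = √(67991.7047 + 812.25) = √68803.9547 = 262.305079
L = 1 × 262.305079 = 262.305079
V = π·0.75² × L = 1.767146 × 262.305079 = 463.531337

L=262.305 V=463.531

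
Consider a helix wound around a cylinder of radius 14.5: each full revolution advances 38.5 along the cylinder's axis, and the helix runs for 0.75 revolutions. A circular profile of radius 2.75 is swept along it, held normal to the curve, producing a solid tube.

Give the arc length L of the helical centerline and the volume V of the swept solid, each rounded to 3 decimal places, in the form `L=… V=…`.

L=74.180 V=1762.396

2πR = 2π·14.5 = 91.106187
per-turn = √(91.106187² + 38.5²) = √(8300.3373 + 1482.25) = √9782.5873 = 98.906963
L = 0.75 × 98.906963 = 74.180222
V = π·2.75² × L = 23.758294 × 74.180222 = 1762.395559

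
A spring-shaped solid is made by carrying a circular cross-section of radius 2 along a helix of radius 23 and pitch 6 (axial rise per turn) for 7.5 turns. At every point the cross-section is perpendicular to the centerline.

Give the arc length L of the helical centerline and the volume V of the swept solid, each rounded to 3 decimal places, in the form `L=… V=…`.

2πR = 2π·23 = 144.513262
per-turn = √(144.513262² + 6²) = √(20884.0829 + 36) = √20920.0829 = 144.637764
L = 7.5 × 144.637764 = 1084.783234
V = π·2² × L = 12.566371 × 1084.783234 = 13631.788149

L=1084.783 V=13631.788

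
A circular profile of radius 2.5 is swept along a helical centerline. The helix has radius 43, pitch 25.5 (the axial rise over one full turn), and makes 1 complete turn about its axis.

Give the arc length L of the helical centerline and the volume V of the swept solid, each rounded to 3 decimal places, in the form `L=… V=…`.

L=271.378 V=5328.488

2πR = 2π·43 = 270.176968
per-turn = √(270.176968² + 25.5²) = √(72995.5942 + 650.25) = √73645.8442 = 271.377678
L = 1 × 271.377678 = 271.377678
V = π·2.5² × L = 19.634954 × 271.377678 = 5328.488248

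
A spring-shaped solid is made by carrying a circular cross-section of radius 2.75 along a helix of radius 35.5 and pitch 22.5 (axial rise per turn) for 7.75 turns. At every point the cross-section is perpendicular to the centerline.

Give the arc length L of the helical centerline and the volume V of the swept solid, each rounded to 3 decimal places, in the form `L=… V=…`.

2πR = 2π·35.5 = 223.053078
per-turn = √(223.053078² + 22.5²) = √(49752.6758 + 506.25) = √50258.9258 = 224.185026
L = 7.75 × 224.185026 = 1737.433950
V = π·2.75² × L = 23.758294 × 1737.433950 = 41278.467355

L=1737.434 V=41278.467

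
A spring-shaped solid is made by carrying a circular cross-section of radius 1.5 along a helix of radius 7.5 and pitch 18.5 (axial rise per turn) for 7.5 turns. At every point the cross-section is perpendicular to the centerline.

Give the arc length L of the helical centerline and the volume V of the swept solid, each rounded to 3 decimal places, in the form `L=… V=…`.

L=379.689 V=2683.863

2πR = 2π·7.5 = 47.123890
per-turn = √(47.123890² + 18.5²) = √(2220.6610 + 342.25) = √2562.9110 = 50.625201
L = 7.5 × 50.625201 = 379.689009
V = π·1.5² × L = 7.068583 × 379.689009 = 2683.863450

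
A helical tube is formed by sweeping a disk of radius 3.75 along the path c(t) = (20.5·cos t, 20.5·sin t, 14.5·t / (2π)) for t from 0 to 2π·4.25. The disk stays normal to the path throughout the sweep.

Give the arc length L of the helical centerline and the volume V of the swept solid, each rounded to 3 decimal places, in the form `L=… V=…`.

L=550.880 V=24337.144

2πR = 2π·20.5 = 128.805299
per-turn = √(128.805299² + 14.5²) = √(16590.8050 + 210.25) = √16801.0550 = 129.618884
L = 4.25 × 129.618884 = 550.880256
V = π·3.75² × L = 44.178647 × 550.880256 = 24337.144177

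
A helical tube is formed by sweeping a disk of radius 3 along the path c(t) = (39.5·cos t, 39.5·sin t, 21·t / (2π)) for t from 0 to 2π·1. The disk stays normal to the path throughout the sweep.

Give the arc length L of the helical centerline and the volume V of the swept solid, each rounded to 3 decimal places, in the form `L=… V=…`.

2πR = 2π·39.5 = 248.185820
per-turn = √(248.185820² + 21²) = √(61596.2011 + 441) = √62037.2011 = 249.072682
L = 1 × 249.072682 = 249.072682
V = π·3² × L = 28.274334 × 249.072682 = 7042.364180

L=249.073 V=7042.364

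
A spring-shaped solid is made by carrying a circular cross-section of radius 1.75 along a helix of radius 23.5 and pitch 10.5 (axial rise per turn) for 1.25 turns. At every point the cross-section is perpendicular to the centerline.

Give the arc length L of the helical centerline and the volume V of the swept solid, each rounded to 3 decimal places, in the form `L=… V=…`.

2πR = 2π·23.5 = 147.654855
per-turn = √(147.654855² + 10.5²) = √(21801.9561 + 110.25) = √21912.2061 = 148.027721
L = 1.25 × 148.027721 = 185.034651
V = π·1.75² × L = 9.621128 × 185.034651 = 1780.241969

L=185.035 V=1780.242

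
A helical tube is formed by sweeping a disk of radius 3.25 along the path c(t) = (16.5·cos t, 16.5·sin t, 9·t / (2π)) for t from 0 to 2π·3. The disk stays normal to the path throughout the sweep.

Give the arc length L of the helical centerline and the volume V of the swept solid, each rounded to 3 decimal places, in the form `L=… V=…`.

L=312.187 V=10359.338

2πR = 2π·16.5 = 103.672558
per-turn = √(103.672558² + 9²) = √(10747.9992 + 81) = √10828.9992 = 104.062477
L = 3 × 104.062477 = 312.187432
V = π·3.25² × L = 33.183072 × 312.187432 = 10359.338161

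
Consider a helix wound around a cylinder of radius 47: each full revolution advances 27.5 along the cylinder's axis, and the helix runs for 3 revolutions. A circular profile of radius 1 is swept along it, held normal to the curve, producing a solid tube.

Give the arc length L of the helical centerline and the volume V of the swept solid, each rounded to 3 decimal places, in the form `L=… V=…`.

2πR = 2π·47 = 295.309709
per-turn = √(295.309709² + 27.5²) = √(87207.8245 + 756.25) = √87964.0745 = 296.587381
L = 3 × 296.587381 = 889.762143
V = π·1² × L = 3.141593 × 889.762143 = 2795.270211

L=889.762 V=2795.270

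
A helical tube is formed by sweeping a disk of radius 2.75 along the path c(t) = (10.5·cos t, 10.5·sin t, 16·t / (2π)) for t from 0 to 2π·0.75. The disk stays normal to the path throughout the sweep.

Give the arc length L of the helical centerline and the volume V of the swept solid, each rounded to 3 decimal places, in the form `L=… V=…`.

L=50.914 V=1209.640

2πR = 2π·10.5 = 65.973446
per-turn = √(65.973446² + 16²) = √(4352.4955 + 256) = √4608.4955 = 67.885901
L = 0.75 × 67.885901 = 50.914426
V = π·2.75² × L = 23.758294 × 50.914426 = 1209.639917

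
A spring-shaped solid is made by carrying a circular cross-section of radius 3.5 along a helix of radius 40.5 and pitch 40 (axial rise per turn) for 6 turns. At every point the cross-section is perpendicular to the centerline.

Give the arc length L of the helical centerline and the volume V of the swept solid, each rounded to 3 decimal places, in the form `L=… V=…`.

2πR = 2π·40.5 = 254.469005
per-turn = √(254.469005² + 40²) = √(64754.4745 + 1600) = √66354.4745 = 257.593623
L = 6 × 257.593623 = 1545.561736
V = π·3.5² × L = 38.484510 × 1545.561736 = 59480.186111

L=1545.562 V=59480.186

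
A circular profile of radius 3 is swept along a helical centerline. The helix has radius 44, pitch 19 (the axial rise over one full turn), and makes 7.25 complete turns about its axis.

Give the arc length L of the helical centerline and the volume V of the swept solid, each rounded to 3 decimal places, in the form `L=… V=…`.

L=2009.064 V=56804.947

2πR = 2π·44 = 276.460154
per-turn = √(276.460154² + 19²) = √(76430.2165 + 361) = √76791.2165 = 277.112281
L = 7.25 × 277.112281 = 2009.064040
V = π·3² × L = 28.274334 × 2009.064040 = 56804.947454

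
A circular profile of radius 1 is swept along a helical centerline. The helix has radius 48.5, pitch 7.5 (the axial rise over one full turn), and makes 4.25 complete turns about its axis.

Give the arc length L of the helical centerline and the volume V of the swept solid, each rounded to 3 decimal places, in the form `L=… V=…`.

L=1295.514 V=4069.977

2πR = 2π·48.5 = 304.734487
per-turn = √(304.734487² + 7.5²) = √(92863.1078 + 56.25) = √92919.3578 = 304.826767
L = 4.25 × 304.826767 = 1295.513759
V = π·1² × L = 3.141593 × 1295.513759 = 4069.976509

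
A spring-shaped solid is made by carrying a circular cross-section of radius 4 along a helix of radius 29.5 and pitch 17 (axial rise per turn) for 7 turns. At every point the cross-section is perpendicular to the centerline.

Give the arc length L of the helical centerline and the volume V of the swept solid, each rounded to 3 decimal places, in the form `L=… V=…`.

L=1302.923 V=65492.077

2πR = 2π·29.5 = 185.353967
per-turn = √(185.353967² + 17²) = √(34356.0929 + 289) = √34645.0929 = 186.131923
L = 7 × 186.131923 = 1302.923464
V = π·4² × L = 50.265482 × 1302.923464 = 65492.076524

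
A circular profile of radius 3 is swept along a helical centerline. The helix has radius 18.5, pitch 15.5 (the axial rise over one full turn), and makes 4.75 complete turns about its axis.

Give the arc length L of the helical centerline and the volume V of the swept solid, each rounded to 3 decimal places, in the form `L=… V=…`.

2πR = 2π·18.5 = 116.238928
per-turn = √(116.238928² + 15.5²) = √(13511.4884 + 240.25) = √13751.7384 = 117.267806
L = 4.75 × 117.267806 = 557.022081
V = π·3² × L = 28.274334 × 557.022081 = 15749.428285

L=557.022 V=15749.428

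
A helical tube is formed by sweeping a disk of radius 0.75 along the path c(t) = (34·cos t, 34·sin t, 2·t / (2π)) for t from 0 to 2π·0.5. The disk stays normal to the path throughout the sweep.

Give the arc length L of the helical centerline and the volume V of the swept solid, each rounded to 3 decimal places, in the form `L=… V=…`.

2πR = 2π·34 = 213.628300
per-turn = √(213.628300² + 2²) = √(45637.0508 + 4) = √45641.0508 = 213.637662
L = 0.5 × 213.637662 = 106.818831
V = π·0.75² × L = 1.767146 × 106.818831 = 188.764456

L=106.819 V=188.764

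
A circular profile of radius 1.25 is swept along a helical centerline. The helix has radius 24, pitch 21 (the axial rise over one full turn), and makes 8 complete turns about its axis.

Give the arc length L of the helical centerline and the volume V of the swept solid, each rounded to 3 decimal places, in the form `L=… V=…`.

2πR = 2π·24 = 150.796447
per-turn = √(150.796447² + 21²) = √(22739.5685 + 441) = √23180.5685 = 152.251662
L = 8 × 152.251662 = 1218.013295
V = π·1.25² × L = 4.908739 × 1218.013295 = 5978.908780

L=1218.013 V=5978.909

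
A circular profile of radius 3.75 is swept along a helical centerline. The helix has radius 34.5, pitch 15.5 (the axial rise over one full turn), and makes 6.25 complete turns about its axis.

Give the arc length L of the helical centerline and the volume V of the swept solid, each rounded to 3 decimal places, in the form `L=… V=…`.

L=1358.271 V=60006.571

2πR = 2π·34.5 = 216.769893
per-turn = √(216.769893² + 15.5²) = √(46989.1866 + 240.25) = √47229.4366 = 217.323346
L = 6.25 × 217.323346 = 1358.270910
V = π·3.75² × L = 44.178647 × 1358.270910 = 60006.570651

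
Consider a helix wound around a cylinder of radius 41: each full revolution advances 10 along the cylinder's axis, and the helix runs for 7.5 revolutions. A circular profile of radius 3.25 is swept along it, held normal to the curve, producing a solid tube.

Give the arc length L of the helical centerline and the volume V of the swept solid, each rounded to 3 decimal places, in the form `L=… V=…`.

L=1933.535 V=64160.619

2πR = 2π·41 = 257.610598
per-turn = √(257.610598² + 10²) = √(66363.2200 + 100) = √66463.2200 = 257.804616
L = 7.5 × 257.804616 = 1933.534619
V = π·3.25² × L = 33.183072 × 1933.534619 = 64160.619272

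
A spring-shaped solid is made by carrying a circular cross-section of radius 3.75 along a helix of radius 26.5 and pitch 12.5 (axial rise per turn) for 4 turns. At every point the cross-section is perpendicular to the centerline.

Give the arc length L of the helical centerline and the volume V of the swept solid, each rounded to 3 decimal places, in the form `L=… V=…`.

2πR = 2π·26.5 = 166.504411
per-turn = √(166.504411² + 12.5²) = √(27723.7188 + 156.25) = √27879.9688 = 166.972958
L = 4 × 166.972958 = 667.891833
V = π·3.75² × L = 44.178647 × 667.891833 = 29506.557305

L=667.892 V=29506.557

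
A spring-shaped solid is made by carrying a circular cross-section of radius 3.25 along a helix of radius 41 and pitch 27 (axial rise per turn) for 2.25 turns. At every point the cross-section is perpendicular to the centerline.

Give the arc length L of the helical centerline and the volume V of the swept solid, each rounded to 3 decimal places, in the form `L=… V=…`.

2πR = 2π·41 = 257.610598
per-turn = √(257.610598² + 27²) = √(66363.2200 + 729) = √67092.2200 = 259.021659
L = 2.25 × 259.021659 = 582.798733
V = π·3.25² × L = 33.183072 × 582.798733 = 19339.052569

L=582.799 V=19339.053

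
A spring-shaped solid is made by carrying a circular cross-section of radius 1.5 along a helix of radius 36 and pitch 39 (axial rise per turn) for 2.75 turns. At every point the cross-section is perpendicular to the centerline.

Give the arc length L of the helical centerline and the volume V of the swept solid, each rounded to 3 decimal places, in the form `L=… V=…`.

L=631.214 V=4461.786

2πR = 2π·36 = 226.194671
per-turn = √(226.194671² + 39²) = √(51164.0292 + 1521) = √52685.0292 = 229.532196
L = 2.75 × 229.532196 = 631.213540
V = π·1.5² × L = 7.068583 × 631.213540 = 4461.785597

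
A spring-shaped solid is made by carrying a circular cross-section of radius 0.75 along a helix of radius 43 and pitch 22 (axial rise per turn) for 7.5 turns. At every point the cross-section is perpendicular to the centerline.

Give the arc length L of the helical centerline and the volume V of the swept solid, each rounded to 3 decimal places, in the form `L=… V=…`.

2πR = 2π·43 = 270.176968
per-turn = √(270.176968² + 22²) = √(72995.5942 + 484) = √73479.5942 = 271.071198
L = 7.5 × 271.071198 = 2033.033982
V = π·0.75² × L = 1.767146 × 2033.033982 = 3592.667600

L=2033.034 V=3592.668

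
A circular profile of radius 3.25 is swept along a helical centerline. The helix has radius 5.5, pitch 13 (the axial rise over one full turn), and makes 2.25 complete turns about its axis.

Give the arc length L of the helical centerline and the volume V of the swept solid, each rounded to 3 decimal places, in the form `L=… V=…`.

2πR = 2π·5.5 = 34.557519
per-turn = √(34.557519² + 13²) = √(1194.2221 + 169) = √1363.2221 = 36.921838
L = 2.25 × 36.921838 = 83.074136
V = π·3.25² × L = 33.183072 × 83.074136 = 2756.655065

L=83.074 V=2756.655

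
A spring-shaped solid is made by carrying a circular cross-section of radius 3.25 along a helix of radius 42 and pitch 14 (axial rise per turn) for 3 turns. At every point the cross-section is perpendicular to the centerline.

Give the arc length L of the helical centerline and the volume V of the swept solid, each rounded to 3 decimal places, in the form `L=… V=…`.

L=792.795 V=26307.362

2πR = 2π·42 = 263.893783
per-turn = √(263.893783² + 14²) = √(69639.9287 + 196) = √69835.9287 = 264.264884
L = 3 × 264.264884 = 792.794651
V = π·3.25² × L = 33.183072 × 792.794651 = 26307.362289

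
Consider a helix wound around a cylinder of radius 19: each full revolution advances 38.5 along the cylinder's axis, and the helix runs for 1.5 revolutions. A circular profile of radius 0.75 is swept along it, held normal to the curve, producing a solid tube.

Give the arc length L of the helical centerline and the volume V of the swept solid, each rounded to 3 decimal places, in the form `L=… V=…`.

2πR = 2π·19 = 119.380521
per-turn = √(119.380521² + 38.5²) = √(14251.7088 + 1482.25) = √15733.9588 = 125.435078
L = 1.5 × 125.435078 = 188.152617
V = π·0.75² × L = 1.767146 × 188.152617 = 332.493119

L=188.153 V=332.493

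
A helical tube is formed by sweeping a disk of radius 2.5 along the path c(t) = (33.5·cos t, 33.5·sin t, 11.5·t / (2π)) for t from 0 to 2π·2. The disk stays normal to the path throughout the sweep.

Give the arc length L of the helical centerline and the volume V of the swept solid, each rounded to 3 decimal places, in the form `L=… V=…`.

L=421.601 V=8278.121

2πR = 2π·33.5 = 210.486708
per-turn = √(210.486708² + 11.5²) = √(44304.6542 + 132.25) = √44436.9042 = 210.800627
L = 2 × 210.800627 = 421.601253
V = π·2.5² × L = 19.634954 × 421.601253 = 8278.121247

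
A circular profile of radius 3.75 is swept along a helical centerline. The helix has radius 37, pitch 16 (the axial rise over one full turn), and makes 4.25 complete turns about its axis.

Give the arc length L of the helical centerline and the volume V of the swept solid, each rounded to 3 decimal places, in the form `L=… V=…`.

2πR = 2π·37 = 232.477856
per-turn = √(232.477856² + 16²) = √(54045.9537 + 256) = √54301.9537 = 233.027796
L = 4.25 × 233.027796 = 990.368133
V = π·3.75² × L = 44.178647 × 990.368133 = 43753.123839

L=990.368 V=43753.124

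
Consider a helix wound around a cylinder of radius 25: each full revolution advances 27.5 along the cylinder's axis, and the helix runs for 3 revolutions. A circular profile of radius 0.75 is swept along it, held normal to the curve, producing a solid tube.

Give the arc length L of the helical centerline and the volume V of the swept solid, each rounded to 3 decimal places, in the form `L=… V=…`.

L=478.406 V=845.413

2πR = 2π·25 = 157.079633
per-turn = √(157.079633² + 27.5²) = √(24674.0110 + 756.25) = √25430.2610 = 159.468683
L = 3 × 159.468683 = 478.406050
V = π·0.75² × L = 1.767146 × 478.406050 = 845.413275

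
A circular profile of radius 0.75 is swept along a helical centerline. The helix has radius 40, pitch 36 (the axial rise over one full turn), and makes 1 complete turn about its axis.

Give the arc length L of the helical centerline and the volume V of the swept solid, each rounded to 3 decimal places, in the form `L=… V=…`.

L=253.893 V=448.665

2πR = 2π·40 = 251.327412
per-turn = √(251.327412² + 36²) = √(63165.4682 + 1296) = √64461.4682 = 253.892631
L = 1 × 253.892631 = 253.892631
V = π·0.75² × L = 1.767146 × 253.892631 = 448.665314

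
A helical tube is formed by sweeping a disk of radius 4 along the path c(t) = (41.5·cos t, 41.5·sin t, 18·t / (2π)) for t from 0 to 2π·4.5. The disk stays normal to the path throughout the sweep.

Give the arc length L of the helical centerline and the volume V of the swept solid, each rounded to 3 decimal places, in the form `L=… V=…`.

2πR = 2π·41.5 = 260.752190
per-turn = √(260.752190² + 18²) = √(67991.7047 + 324) = √68315.7047 = 261.372731
L = 4.5 × 261.372731 = 1176.177291
V = π·4² × L = 50.265482 × 1176.177291 = 59121.119003

L=1176.177 V=59121.119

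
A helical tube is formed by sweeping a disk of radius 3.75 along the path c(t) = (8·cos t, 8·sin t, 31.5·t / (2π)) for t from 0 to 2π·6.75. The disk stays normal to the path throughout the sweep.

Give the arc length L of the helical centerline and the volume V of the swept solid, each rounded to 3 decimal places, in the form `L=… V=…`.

L=400.410 V=17689.588

2πR = 2π·8 = 50.265482
per-turn = √(50.265482² + 31.5²) = √(2526.6187 + 992.25) = √3518.8687 = 59.320053
L = 6.75 × 59.320053 = 400.410360
V = π·3.75² × L = 44.178647 × 400.410360 = 17689.587824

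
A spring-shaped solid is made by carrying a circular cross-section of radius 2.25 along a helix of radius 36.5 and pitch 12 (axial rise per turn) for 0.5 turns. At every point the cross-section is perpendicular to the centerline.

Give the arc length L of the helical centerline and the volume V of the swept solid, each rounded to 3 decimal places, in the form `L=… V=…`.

L=114.825 V=1826.213

2πR = 2π·36.5 = 229.336264
per-turn = √(229.336264² + 12²) = √(52595.1219 + 144) = √52739.1219 = 229.649999
L = 0.5 × 229.649999 = 114.824999
V = π·2.25² × L = 15.904313 × 114.824999 = 1826.212707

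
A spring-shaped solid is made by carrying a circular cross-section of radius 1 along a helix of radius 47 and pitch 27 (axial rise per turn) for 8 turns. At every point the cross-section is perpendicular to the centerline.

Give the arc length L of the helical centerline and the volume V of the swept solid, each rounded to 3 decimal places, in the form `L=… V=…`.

2πR = 2π·47 = 295.309709
per-turn = √(295.309709² + 27²) = √(87207.8245 + 729) = √87936.8245 = 296.541438
L = 8 × 296.541438 = 2372.331504
V = π·1² × L = 3.141593 × 2372.331504 = 7452.899226

L=2372.332 V=7452.899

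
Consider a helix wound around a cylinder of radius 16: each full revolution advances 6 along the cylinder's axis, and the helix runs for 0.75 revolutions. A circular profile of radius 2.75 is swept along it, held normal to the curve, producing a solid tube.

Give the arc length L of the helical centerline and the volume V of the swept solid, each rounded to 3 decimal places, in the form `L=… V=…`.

L=75.532 V=1794.521

2πR = 2π·16 = 100.530965
per-turn = √(100.530965² + 6²) = √(10106.4749 + 36) = √10142.4749 = 100.709855
L = 0.75 × 100.709855 = 75.532391
V = π·2.75² × L = 23.758294 × 75.532391 = 1794.520792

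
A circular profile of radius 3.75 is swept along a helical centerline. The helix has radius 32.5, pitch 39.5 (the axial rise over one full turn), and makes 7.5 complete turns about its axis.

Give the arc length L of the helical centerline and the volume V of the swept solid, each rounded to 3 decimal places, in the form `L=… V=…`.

2πR = 2π·32.5 = 204.203522
per-turn = √(204.203522² + 39.5²) = √(41699.0786 + 1560.25) = √43259.3286 = 207.988770
L = 7.5 × 207.988770 = 1559.915778
V = π·3.75² × L = 44.178647 × 1559.915778 = 68914.968010

L=1559.916 V=68914.968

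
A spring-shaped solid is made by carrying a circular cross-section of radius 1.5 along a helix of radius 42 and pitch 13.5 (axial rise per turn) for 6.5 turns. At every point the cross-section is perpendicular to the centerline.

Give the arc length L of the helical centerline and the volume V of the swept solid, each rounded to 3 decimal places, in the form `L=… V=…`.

2πR = 2π·42 = 263.893783
per-turn = √(263.893783² + 13.5²) = √(69639.9287 + 182.25) = √69822.1787 = 264.238867
L = 6.5 × 264.238867 = 1717.552633
V = π·1.5² × L = 7.068583 × 1717.552633 = 12140.664154

L=1717.553 V=12140.664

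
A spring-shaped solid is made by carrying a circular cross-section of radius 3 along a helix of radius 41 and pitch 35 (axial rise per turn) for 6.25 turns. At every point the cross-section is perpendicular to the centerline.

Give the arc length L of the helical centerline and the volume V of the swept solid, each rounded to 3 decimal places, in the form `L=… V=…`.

2πR = 2π·41 = 257.610598
per-turn = √(257.610598² + 35²) = √(66363.2200 + 1225) = √67588.2200 = 259.977345
L = 6.25 × 259.977345 = 1624.858407
V = π·3² × L = 28.274334 × 1624.858407 = 45941.789117

L=1624.858 V=45941.789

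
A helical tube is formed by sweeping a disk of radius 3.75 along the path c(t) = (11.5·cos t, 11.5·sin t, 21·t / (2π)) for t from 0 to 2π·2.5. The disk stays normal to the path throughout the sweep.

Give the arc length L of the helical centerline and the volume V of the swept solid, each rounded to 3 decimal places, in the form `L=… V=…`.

2πR = 2π·11.5 = 72.256631
per-turn = √(72.256631² + 21²) = √(5221.0207 + 441) = √5662.0207 = 75.246400
L = 2.5 × 75.246400 = 188.116000
V = π·3.75² × L = 44.178647 × 188.116000 = 8310.710312

L=188.116 V=8310.710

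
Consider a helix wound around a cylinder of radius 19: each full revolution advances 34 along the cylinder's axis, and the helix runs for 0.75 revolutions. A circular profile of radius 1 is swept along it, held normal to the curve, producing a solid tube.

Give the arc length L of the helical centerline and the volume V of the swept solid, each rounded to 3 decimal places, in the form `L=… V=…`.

2πR = 2π·19 = 119.380521
per-turn = √(119.380521² + 34²) = √(14251.7088 + 1156) = √15407.7088 = 124.127792
L = 0.75 × 124.127792 = 93.095844
V = π·1² × L = 3.141593 × 93.095844 = 292.469220

L=93.096 V=292.469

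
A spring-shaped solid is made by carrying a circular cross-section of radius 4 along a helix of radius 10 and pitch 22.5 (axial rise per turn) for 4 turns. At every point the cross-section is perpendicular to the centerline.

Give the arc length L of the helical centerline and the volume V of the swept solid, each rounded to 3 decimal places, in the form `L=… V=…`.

L=266.956 V=13418.669

2πR = 2π·10 = 62.831853
per-turn = √(62.831853² + 22.5²) = √(3947.8418 + 506.25) = √4454.0918 = 66.738982
L = 4 × 66.738982 = 266.955929
V = π·4² × L = 50.265482 × 266.955929 = 13418.668579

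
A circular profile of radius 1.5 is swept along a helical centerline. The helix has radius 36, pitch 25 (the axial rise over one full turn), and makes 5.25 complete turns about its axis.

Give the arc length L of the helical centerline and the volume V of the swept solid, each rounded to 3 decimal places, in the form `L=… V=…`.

2πR = 2π·36 = 226.194671
per-turn = √(226.194671² + 25²) = √(51164.0292 + 625) = √51789.0292 = 227.572031
L = 5.25 × 227.572031 = 1194.753162
V = π·1.5² × L = 7.068583 × 1194.753162 = 8445.212451

L=1194.753 V=8445.212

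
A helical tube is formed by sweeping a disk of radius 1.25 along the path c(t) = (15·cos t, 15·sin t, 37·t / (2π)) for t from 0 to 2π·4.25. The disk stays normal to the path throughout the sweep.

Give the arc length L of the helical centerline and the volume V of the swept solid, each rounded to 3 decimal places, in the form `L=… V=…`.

L=430.314 V=2112.300

2πR = 2π·15 = 94.247780
per-turn = √(94.247780² + 37²) = √(8882.6440 + 1369) = √10251.6440 = 101.250402
L = 4.25 × 101.250402 = 430.314210
V = π·1.25² × L = 4.908739 × 430.314210 = 2112.299937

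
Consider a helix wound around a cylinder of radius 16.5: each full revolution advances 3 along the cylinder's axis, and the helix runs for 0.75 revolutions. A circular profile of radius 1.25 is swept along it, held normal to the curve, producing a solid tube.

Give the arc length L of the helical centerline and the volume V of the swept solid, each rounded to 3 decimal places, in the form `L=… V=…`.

2πR = 2π·16.5 = 103.672558
per-turn = √(103.672558² + 3²) = √(10747.9992 + 9) = √10756.9992 = 103.715954
L = 0.75 × 103.715954 = 77.786966
V = π·1.25² × L = 4.908739 × 77.786966 = 381.835875

L=77.787 V=381.836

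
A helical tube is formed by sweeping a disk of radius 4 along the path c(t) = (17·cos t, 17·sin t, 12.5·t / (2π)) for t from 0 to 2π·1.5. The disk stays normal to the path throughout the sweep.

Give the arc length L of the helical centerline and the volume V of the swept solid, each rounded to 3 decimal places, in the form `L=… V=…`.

L=161.315 V=8108.557

2πR = 2π·17 = 106.814150
per-turn = √(106.814150² + 12.5²) = √(11409.2627 + 156.25) = √11565.5127 = 107.543074
L = 1.5 × 107.543074 = 161.314610
V = π·4² × L = 50.265482 × 161.314610 = 8108.556722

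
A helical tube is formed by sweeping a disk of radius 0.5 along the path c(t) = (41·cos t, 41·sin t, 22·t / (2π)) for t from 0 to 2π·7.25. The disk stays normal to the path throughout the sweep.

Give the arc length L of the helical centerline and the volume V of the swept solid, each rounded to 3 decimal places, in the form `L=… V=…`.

L=1874.475 V=1472.209

2πR = 2π·41 = 257.610598
per-turn = √(257.610598² + 22²) = √(66363.2200 + 484) = √66847.2200 = 258.548293
L = 7.25 × 258.548293 = 1874.475127
V = π·0.5² × L = 0.785398 × 1874.475127 = 1472.209322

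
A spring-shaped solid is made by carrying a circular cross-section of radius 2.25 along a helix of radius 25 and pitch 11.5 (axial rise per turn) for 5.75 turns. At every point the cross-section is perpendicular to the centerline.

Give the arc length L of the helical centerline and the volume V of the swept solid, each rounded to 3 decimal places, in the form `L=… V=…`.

L=905.625 V=14403.346

2πR = 2π·25 = 157.079633
per-turn = √(157.079633² + 11.5²) = √(24674.0110 + 132.25) = √24806.2610 = 157.500035
L = 5.75 × 157.500035 = 905.625201
V = π·2.25² × L = 15.904313 × 905.625201 = 14403.346482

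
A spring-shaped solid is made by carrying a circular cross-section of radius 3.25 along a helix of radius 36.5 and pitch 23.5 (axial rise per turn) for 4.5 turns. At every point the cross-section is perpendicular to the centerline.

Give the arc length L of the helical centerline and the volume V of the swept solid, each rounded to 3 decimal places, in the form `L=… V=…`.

L=1037.417 V=34424.687

2πR = 2π·36.5 = 229.336264
per-turn = √(229.336264² + 23.5²) = √(52595.1219 + 552.25) = √53147.3719 = 230.537138
L = 4.5 × 230.537138 = 1037.417120
V = π·3.25² × L = 33.183072 × 1037.417120 = 34424.687392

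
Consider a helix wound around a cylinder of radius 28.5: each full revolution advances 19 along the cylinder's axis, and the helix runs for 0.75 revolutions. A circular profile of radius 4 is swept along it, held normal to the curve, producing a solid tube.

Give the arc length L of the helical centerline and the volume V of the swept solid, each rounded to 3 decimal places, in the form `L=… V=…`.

2πR = 2π·28.5 = 179.070781
per-turn = √(179.070781² + 19²) = √(32066.3447 + 361) = √32427.3447 = 180.075941
L = 0.75 × 180.075941 = 135.056956
V = π·4² × L = 50.265482 × 135.056956 = 6788.703058

L=135.057 V=6788.703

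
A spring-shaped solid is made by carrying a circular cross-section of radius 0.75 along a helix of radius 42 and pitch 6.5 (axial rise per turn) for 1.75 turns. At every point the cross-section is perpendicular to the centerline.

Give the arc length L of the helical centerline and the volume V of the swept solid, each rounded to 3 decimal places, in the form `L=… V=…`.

L=461.954 V=816.340

2πR = 2π·42 = 263.893783
per-turn = √(263.893783² + 6.5²) = √(69639.9287 + 42.25) = √69682.1787 = 263.973822
L = 1.75 × 263.973822 = 461.954188
V = π·0.75² × L = 1.767146 × 461.954188 = 816.340435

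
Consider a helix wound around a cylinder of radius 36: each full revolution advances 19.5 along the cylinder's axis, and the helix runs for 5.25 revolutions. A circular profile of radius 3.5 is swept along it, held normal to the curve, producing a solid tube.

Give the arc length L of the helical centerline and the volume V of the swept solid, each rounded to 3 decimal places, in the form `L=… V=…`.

2πR = 2π·36 = 226.194671
per-turn = √(226.194671² + 19.5²) = √(51164.0292 + 380.25) = √51544.2792 = 227.033652
L = 5.25 × 227.033652 = 1191.926674
V = π·3.5² × L = 38.484510 × 1191.926674 = 45870.714007

L=1191.927 V=45870.714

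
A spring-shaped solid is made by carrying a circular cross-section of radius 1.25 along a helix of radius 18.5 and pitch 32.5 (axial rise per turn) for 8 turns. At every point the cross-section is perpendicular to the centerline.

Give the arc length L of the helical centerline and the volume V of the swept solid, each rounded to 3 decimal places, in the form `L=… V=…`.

L=965.575 V=4739.756

2πR = 2π·18.5 = 116.238928
per-turn = √(116.238928² + 32.5²) = √(13511.4884 + 1056.25) = √14567.7384 = 120.696887
L = 8 × 120.696887 = 965.575092
V = π·1.25² × L = 4.908739 × 965.575092 = 4739.755652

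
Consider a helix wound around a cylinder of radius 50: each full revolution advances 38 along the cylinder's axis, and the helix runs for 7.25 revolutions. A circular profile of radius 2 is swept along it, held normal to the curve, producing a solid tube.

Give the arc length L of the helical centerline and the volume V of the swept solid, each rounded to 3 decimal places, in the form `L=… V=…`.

L=2294.256 V=28830.472

2πR = 2π·50 = 314.159265
per-turn = √(314.159265² + 38²) = √(98696.0440 + 1444) = √100140.0440 = 316.449118
L = 7.25 × 316.449118 = 2294.256102
V = π·2² × L = 12.566371 × 2294.256102 = 28830.472467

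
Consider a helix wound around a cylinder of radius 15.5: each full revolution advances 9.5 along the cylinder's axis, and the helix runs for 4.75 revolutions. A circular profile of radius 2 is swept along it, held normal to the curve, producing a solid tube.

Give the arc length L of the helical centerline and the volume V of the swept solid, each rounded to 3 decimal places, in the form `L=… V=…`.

2πR = 2π·15.5 = 97.389372
per-turn = √(97.389372² + 9.5²) = √(9484.6898 + 90.25) = √9574.9398 = 97.851621
L = 4.75 × 97.851621 = 464.795202
V = π·2² × L = 12.566371 × 464.795202 = 5840.788769

L=464.795 V=5840.789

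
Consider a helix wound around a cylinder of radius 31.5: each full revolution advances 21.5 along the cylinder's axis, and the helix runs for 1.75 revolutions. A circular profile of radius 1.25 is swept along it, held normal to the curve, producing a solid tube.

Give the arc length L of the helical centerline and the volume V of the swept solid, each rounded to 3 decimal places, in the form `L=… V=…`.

2πR = 2π·31.5 = 197.920337
per-turn = √(197.920337² + 21.5²) = √(39172.4599 + 462.25) = √39634.7099 = 199.084680
L = 1.75 × 199.084680 = 348.398190
V = π·1.25² × L = 4.908739 × 348.398190 = 1710.195617

L=348.398 V=1710.196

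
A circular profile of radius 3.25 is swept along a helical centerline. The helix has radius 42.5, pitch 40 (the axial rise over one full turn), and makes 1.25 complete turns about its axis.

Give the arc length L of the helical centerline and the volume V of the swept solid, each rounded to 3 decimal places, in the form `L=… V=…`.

L=337.518 V=11199.893

2πR = 2π·42.5 = 267.035376
per-turn = √(267.035376² + 40²) = √(71307.8918 + 1600) = √72907.8918 = 270.014614
L = 1.25 × 270.014614 = 337.518268
V = π·3.25² × L = 33.183072 × 337.518268 = 11199.893110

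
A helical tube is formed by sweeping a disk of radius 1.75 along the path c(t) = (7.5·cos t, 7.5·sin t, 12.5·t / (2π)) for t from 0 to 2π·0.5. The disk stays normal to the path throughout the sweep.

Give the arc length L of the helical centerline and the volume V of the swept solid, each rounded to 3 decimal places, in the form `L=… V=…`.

L=24.377 V=234.532

2πR = 2π·7.5 = 47.123890
per-turn = √(47.123890² + 12.5²) = √(2220.6610 + 156.25) = √2376.9110 = 48.753574
L = 0.5 × 48.753574 = 24.376787
V = π·1.75² × L = 9.621128 × 24.376787 = 234.532176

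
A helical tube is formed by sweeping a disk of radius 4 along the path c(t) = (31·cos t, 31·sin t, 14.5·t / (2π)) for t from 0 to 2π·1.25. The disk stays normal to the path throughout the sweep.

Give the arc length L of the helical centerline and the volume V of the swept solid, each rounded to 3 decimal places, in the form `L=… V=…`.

2πR = 2π·31 = 194.778745
per-turn = √(194.778745² + 14.5²) = √(37938.7593 + 210.25) = √38149.0093 = 195.317714
L = 1.25 × 195.317714 = 244.147142
V = π·4² × L = 50.265482 × 244.147142 = 12272.173895

L=244.147 V=12272.174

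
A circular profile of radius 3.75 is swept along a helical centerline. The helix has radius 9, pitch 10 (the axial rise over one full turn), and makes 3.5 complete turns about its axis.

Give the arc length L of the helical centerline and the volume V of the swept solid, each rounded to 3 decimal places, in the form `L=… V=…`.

2πR = 2π·9 = 56.548668
per-turn = √(56.548668² + 10²) = √(3197.7518 + 100) = √3297.7518 = 57.426055
L = 3.5 × 57.426055 = 200.991194
V = π·3.75² × L = 44.178647 × 200.991194 = 8879.518926

L=200.991 V=8879.519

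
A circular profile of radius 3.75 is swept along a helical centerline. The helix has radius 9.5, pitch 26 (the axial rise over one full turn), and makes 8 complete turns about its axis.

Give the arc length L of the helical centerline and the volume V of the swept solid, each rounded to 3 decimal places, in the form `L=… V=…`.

L=520.856 V=23010.729

2πR = 2π·9.5 = 59.690260
per-turn = √(59.690260² + 26²) = √(3562.9272 + 676) = √4238.9272 = 65.107044
L = 8 × 65.107044 = 520.856353
V = π·3.75² × L = 44.178647 × 520.856353 = 23010.728780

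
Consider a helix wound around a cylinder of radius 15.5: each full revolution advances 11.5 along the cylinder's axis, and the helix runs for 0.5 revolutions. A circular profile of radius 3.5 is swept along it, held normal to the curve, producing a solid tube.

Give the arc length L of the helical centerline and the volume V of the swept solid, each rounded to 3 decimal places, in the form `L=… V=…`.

2πR = 2π·15.5 = 97.389372
per-turn = √(97.389372² + 11.5²) = √(9484.6898 + 132.25) = √9616.9398 = 98.065997
L = 0.5 × 98.065997 = 49.032999
V = π·3.5² × L = 38.484510 × 49.032999 = 1887.010927

L=49.033 V=1887.011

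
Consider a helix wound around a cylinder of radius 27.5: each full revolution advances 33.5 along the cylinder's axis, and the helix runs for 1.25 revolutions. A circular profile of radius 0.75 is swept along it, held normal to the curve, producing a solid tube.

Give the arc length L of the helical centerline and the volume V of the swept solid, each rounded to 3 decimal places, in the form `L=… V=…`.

2πR = 2π·27.5 = 172.787596
per-turn = √(172.787596² + 33.5²) = √(29855.5533 + 1122.25) = √30977.8033 = 176.005123
L = 1.25 × 176.005123 = 220.006404
V = π·0.75² × L = 1.767146 × 220.006404 = 388.783407

L=220.006 V=388.783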